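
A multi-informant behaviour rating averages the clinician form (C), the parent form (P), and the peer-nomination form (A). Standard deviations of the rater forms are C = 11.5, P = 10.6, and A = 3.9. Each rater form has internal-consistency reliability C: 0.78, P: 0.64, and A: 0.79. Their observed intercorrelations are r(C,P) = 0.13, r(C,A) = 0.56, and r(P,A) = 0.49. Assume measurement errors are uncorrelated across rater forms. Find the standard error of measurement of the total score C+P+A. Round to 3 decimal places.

Var(total) = 259.82 + 122.439 = 382.259.
True-score variance = 187.081 + 122.439 = 309.52, so reliability = 0.8097.
Error variance = 382.259 − 309.52 = 72.7387; SEM = √72.7387 = 8.529.

8.529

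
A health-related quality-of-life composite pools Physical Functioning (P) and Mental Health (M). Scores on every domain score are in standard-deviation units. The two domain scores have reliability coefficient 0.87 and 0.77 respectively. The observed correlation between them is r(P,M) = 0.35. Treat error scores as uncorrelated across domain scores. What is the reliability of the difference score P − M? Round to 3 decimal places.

Var(P−M) = 1 + 1 − 2·0.35 = 2 − 0.7 = 1.3.
Under uncorrelated errors the observed covariances equal the true-score covariances, so only the own-variance terms attenuate.
True-score variance = [0.87 + 0.77] − 0.7 = 1.64 − 0.7 = 0.94.
Reliability = 0.94 / 1.3 = 0.723.

0.723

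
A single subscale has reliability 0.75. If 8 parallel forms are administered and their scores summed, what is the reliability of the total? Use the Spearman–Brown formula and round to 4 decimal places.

0.9600

ρ_k = kρ / (1 + (k−1)ρ) = 8·0.75 / (1 + 7·0.75) = 6.000 / 6.250 = 0.9600.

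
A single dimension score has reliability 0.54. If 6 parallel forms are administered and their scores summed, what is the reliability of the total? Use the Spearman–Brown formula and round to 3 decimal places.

0.876

ρ_k = kρ / (1 + (k−1)ρ) = 6·0.54 / (1 + 5·0.54) = 3.240 / 3.700 = 0.876.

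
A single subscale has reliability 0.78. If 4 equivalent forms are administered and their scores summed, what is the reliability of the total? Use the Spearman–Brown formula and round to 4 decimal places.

0.9341

ρ_k = kρ / (1 + (k−1)ρ) = 4·0.78 / (1 + 3·0.78) = 3.120 / 3.340 = 0.9341.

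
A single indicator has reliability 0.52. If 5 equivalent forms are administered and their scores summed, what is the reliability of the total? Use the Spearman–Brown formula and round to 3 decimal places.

ρ_k = kρ / (1 + (k−1)ρ) = 5·0.52 / (1 + 4·0.52) = 2.600 / 3.080 = 0.844.

0.844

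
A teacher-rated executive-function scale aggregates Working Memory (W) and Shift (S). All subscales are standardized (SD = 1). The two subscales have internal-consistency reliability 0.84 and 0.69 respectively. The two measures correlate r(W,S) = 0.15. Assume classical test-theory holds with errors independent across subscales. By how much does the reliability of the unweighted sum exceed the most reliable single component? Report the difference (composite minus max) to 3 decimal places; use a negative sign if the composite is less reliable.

Var(sum) = 2 + 0.3 = 2.3; true-score variance = 1.53 + 0.3 = 1.83; composite reliability = 0.7957.
Max component reliability = 0.8400.
Difference = 0.7957 − 0.8400 = -0.044.

-0.044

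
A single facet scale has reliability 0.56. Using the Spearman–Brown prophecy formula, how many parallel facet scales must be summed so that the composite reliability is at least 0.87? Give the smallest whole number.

6

k ≥ ρ*(1−ρ₁)/(ρ₁(1−ρ*)) = 0.87·0.44 / (0.56·0.13) = 5.258.
Smallest integer k = 6.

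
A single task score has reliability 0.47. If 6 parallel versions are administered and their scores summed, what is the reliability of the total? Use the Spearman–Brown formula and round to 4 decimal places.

0.8418

ρ_k = kρ / (1 + (k−1)ρ) = 6·0.47 / (1 + 5·0.47) = 2.820 / 3.350 = 0.8418.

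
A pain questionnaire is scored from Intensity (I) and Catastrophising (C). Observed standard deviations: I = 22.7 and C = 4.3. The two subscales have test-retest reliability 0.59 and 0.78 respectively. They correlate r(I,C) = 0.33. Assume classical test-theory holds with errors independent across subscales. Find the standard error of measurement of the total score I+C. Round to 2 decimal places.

Var(total) = 533.78 + 64.4226 = 598.203.
True-score variance = 318.443 + 64.4226 = 382.866, so reliability = 0.6400.
Error variance = 598.203 − 382.866 = 215.337; SEM = √215.337 = 14.67.

14.67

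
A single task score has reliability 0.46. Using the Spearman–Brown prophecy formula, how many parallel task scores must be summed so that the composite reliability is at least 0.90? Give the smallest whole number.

11

k ≥ ρ*(1−ρ₁)/(ρ₁(1−ρ*)) = 0.90·0.54 / (0.46·0.10) = 10.565.
Smallest integer k = 11.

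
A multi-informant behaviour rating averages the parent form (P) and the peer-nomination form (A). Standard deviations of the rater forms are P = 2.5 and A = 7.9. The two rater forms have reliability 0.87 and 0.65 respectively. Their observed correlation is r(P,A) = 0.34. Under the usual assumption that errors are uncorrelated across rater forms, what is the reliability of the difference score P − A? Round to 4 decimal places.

0.5898

Var(P−A) = 2.5² + 7.9² − 2·2.5·7.9·0.34 = 68.66 − 13.43 = 55.23.
Under uncorrelated errors the observed covariances equal the true-score covariances, so only the own-variance terms attenuate.
True-score variance = [2.5²·0.87 + 7.9²·0.65] − 13.43 = 46.004 − 13.43 = 32.574.
Reliability = 32.574 / 55.23 = 0.5898.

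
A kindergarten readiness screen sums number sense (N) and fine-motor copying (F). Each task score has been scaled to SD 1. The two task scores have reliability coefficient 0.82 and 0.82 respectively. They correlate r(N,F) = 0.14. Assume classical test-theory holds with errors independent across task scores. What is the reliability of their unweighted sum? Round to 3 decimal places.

Var(N+F) = 2 + 2·[0.14] = 2 + 0.28 = 2.28.
Because errors are independent across components, Cov(Tᵢ,Tⱼ) = Cov(Xᵢ,Xⱼ); the off-diagonal part of the true-score variance is the same as above.
True-score variance = [0.82 + 0.82] + 0.28 = 1.64 + 0.28 = 1.92.
Reliability = 1.92 / 2.28 = 0.842.

0.842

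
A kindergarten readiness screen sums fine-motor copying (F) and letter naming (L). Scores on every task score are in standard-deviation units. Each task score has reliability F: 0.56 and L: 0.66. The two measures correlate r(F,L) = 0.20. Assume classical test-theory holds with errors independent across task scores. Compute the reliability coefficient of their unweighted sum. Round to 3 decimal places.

Var(F+L) = 2 + 2·[0.20] = 2 + 0.4 = 2.4.
Under uncorrelated errors the observed covariances equal the true-score covariances, so only the own-variance terms attenuate.
True-score variance = [0.56 + 0.66] + 0.4 = 1.22 + 0.4 = 1.62.
Reliability = 1.62 / 2.4 = 0.675.

0.675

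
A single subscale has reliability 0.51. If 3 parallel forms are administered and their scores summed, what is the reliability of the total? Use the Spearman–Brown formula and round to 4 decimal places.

ρ_k = kρ / (1 + (k−1)ρ) = 3·0.51 / (1 + 2·0.51) = 1.530 / 2.020 = 0.7574.

0.7574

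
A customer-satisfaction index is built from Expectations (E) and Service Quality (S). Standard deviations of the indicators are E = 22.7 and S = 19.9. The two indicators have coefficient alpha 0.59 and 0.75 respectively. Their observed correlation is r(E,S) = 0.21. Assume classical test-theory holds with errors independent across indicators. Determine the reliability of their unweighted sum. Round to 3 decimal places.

Var(E+S) = 22.7² + 19.9² + 2·[22.7·19.9·0.21] = 911.3 + 189.727 = 1101.03.
Because errors are independent across components, Cov(Tᵢ,Tⱼ) = Cov(Xᵢ,Xⱼ); the off-diagonal part of the true-score variance is the same as above.
True-score variance = [22.7²·0.59 + 19.9²·0.75] + 189.727 = 601.029 + 189.727 = 790.755.
Reliability = 790.755 / 1101.03 = 0.718.

0.718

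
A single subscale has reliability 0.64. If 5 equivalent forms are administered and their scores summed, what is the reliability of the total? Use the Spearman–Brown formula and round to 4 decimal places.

0.8989

ρ_k = kρ / (1 + (k−1)ρ) = 5·0.64 / (1 + 4·0.64) = 3.200 / 3.560 = 0.8989.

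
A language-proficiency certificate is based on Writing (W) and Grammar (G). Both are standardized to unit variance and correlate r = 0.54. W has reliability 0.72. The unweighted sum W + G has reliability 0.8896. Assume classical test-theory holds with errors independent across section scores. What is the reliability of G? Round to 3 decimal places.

Var(W+G) = 2 + 2·0.54 = 3.080.
True-score variance = ρ_W + ρ_G + 2·0.54, so 0.8896 = (0.72 + ρ_G + 1.08) / 3.080.
ρ_G = 0.8896·3.080 − 0.72 − 1.08 = 0.940.

0.940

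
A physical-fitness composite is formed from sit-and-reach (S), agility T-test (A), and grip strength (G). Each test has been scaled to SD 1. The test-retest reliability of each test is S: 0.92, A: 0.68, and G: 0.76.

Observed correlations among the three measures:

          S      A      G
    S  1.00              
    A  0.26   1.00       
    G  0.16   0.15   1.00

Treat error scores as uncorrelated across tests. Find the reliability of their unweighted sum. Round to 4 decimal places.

0.8454

Var(S+A+G) = 3 + 2·[0.26 + 0.16 + 0.15] = 3 + 1.14 = 4.14.
Because errors are independent across components, Cov(Tᵢ,Tⱼ) = Cov(Xᵢ,Xⱼ); the off-diagonal part of the true-score variance is the same as above.
True-score variance = [0.92 + 0.68 + 0.76] + 1.14 = 2.36 + 1.14 = 3.5.
Reliability = 3.5 / 4.14 = 0.8454.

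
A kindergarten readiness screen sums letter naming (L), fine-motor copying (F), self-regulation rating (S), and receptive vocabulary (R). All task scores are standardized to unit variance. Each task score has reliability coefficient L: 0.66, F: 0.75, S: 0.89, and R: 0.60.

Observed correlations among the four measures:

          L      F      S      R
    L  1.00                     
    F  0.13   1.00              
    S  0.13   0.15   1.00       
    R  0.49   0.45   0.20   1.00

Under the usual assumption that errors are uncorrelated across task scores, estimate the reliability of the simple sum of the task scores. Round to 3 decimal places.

Var(L+F+S+R) = 4 + 2·[0.13 + 0.13 + 0.49 + 0.15 + 0.45 + 0.20] = 4 + 3.1 = 7.1.
Because errors are independent across components, Cov(Tᵢ,Tⱼ) = Cov(Xᵢ,Xⱼ); the off-diagonal part of the true-score variance is the same as above.
True-score variance = [0.66 + 0.75 + 0.89 + 0.60] + 3.1 = 2.9 + 3.1 = 6.
Reliability = 6 / 7.1 = 0.845.

0.845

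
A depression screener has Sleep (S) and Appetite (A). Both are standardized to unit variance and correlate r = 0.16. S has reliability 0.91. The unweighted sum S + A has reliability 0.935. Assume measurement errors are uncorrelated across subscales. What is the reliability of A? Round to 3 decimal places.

0.939

Var(S+A) = 2 + 2·0.16 = 2.320.
True-score variance = ρ_S + ρ_A + 2·0.16, so 0.935 = (0.91 + ρ_A + 0.32) / 2.320.
ρ_A = 0.935·2.320 − 0.91 − 0.32 = 0.939.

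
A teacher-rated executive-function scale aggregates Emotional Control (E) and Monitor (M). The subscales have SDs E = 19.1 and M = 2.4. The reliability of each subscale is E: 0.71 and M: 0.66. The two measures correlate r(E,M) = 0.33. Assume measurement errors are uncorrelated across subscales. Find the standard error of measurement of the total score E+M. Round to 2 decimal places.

10.38

Var(total) = 370.57 + 30.2544 = 400.824.
True-score variance = 262.817 + 30.2544 = 293.071, so reliability = 0.7312.
Error variance = 400.824 − 293.071 = 107.753; SEM = √107.753 = 10.38.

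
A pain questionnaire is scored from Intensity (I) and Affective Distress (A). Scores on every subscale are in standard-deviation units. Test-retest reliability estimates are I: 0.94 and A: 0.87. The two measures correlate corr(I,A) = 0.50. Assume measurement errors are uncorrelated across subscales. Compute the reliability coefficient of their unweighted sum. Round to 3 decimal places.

0.937

Var(I+A) = 2 + 2·[0.50] = 2 + 1 = 3.
With uncorrelated errors the cross-covariances are all true-score covariance, so they carry over unchanged; only the diagonal terms shrink to ρᵢσᵢ².
True-score variance = [0.94 + 0.87] + 1 = 1.81 + 1 = 2.81.
Reliability = 2.81 / 3 = 0.937.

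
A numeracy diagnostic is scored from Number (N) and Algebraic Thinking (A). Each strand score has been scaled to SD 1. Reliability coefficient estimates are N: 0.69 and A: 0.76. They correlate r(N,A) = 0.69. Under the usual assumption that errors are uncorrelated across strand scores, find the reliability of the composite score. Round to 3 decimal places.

0.837

Var(N+A) = 2 + 2·[0.69] = 2 + 1.38 = 3.38.
Because errors are independent across components, Cov(Tᵢ,Tⱼ) = Cov(Xᵢ,Xⱼ); the off-diagonal part of the true-score variance is the same as above.
True-score variance = [0.69 + 0.76] + 1.38 = 1.45 + 1.38 = 2.83.
Reliability = 2.83 / 3.38 = 0.837.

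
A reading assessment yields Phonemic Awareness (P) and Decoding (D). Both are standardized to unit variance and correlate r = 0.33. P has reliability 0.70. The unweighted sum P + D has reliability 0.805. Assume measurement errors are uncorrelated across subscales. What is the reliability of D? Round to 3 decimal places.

Var(P+D) = 2 + 2·0.33 = 2.660.
True-score variance = ρ_P + ρ_D + 2·0.33, so 0.805 = (0.70 + ρ_D + 0.66) / 2.660.
ρ_D = 0.805·2.660 − 0.70 − 0.66 = 0.781.

0.781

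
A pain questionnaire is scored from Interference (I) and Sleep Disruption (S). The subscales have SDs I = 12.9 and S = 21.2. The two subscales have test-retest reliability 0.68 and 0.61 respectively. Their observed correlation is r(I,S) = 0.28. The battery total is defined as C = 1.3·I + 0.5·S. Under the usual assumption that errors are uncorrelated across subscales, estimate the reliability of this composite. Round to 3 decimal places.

Var(C) = 1.3²·12.9² + 0.5²·21.2² + 2·[0.65·12.9·21.2·0.28] = 393.593 + 99.5467 = 493.14.
Because errors are independent across components, Cov(Tᵢ,Tⱼ) = Cov(Xᵢ,Xⱼ); the off-diagonal part of the true-score variance is the same as above.
True-score variance = [1.3²·12.9²·0.68 + 0.5²·21.2²·0.61] + 99.5467 = 259.778 + 99.5467 = 359.325.
Reliability = 359.325 / 493.14 = 0.729.

0.729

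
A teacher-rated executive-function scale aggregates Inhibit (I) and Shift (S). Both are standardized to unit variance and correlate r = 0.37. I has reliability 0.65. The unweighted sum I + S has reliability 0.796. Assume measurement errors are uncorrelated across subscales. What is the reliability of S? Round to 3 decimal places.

Var(I+S) = 2 + 2·0.37 = 2.740.
True-score variance = ρ_I + ρ_S + 2·0.37, so 0.796 = (0.65 + ρ_S + 0.74) / 2.740.
ρ_S = 0.796·2.740 − 0.65 − 0.74 = 0.791.

0.791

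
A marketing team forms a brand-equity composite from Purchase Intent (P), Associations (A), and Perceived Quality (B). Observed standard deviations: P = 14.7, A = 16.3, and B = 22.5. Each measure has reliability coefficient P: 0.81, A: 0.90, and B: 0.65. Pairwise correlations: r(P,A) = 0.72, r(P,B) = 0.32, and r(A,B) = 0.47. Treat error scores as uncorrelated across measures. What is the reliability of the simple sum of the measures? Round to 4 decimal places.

Var(P+A+B) = 14.7² + 16.3² + 22.5² + 2·[14.7·16.3·0.72 + 14.7·22.5·0.32 + 16.3·22.5·0.47] = 988.03 + 901.463 = 1889.49.
With uncorrelated errors the cross-covariances are all true-score covariance, so they carry over unchanged; only the diagonal terms shrink to ρᵢσᵢ².
True-score variance = [14.7²·0.81 + 16.3²·0.90 + 22.5²·0.65] + 901.463 = 743.216 + 901.463 = 1644.68.
Reliability = 1644.68 / 1889.49 = 0.8704.

0.8704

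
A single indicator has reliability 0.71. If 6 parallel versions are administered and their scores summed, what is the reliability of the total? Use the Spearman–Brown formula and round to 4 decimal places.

ρ_k = kρ / (1 + (k−1)ρ) = 6·0.71 / (1 + 5·0.71) = 4.260 / 4.550 = 0.9363.

0.9363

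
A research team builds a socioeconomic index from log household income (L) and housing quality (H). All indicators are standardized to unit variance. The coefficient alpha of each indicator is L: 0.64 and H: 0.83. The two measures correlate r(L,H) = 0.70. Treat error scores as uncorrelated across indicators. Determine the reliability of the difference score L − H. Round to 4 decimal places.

Var(L−H) = 1 + 1 − 2·0.70 = 2 − 1.4 = 0.6.
Because errors are independent across components, Cov(Tᵢ,Tⱼ) = Cov(Xᵢ,Xⱼ); the off-diagonal part of the true-score variance is the same as above.
True-score variance = [0.64 + 0.83] − 1.4 = 1.47 − 1.4 = 0.07.
Reliability = 0.07 / 0.6 = 0.1167.

0.1167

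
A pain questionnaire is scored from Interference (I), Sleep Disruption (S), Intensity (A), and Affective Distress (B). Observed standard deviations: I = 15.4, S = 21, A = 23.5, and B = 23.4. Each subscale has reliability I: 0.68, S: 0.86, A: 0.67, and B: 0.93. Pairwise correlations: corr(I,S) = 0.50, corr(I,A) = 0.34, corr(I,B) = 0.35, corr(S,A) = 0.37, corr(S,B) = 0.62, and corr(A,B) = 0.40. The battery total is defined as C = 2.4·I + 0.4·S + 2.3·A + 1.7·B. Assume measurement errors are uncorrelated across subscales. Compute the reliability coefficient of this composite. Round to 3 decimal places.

Var(C) = 2.4²·15.4² + 0.4²·21² + 2.3²·23.5² + 1.7²·23.4² + 2·[0.96·15.4·21·0.50 + 5.52·15.4·23.5·0.34 + 4.08·15.4·23.4·0.35 + 0.92·21·23.5·0.37 + 0.68·21·23.4·0.62 + 3.91·23.5·23.4·0.40] = 5940.45 + 5168.49 = 11108.9.
Because errors are independent across components, Cov(Tᵢ,Tⱼ) = Cov(Xᵢ,Xⱼ); the off-diagonal part of the true-score variance is the same as above.
True-score variance = [2.4²·15.4²·0.68 + 0.4²·21²·0.86 + 2.3²·23.5²·0.67 + 1.7²·23.4²·0.93] + 5168.49 = 4418.61 + 5168.49 = 9587.1.
Reliability = 9587.1 / 11108.9 = 0.863.

0.863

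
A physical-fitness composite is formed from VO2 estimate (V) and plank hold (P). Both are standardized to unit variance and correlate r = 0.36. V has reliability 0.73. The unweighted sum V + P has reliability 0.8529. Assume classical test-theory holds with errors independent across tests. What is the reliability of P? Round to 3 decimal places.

Var(V+P) = 2 + 2·0.36 = 2.720.
True-score variance = ρ_V + ρ_P + 2·0.36, so 0.8529 = (0.73 + ρ_P + 0.72) / 2.720.
ρ_P = 0.8529·2.720 − 0.73 − 0.72 = 0.870.

0.870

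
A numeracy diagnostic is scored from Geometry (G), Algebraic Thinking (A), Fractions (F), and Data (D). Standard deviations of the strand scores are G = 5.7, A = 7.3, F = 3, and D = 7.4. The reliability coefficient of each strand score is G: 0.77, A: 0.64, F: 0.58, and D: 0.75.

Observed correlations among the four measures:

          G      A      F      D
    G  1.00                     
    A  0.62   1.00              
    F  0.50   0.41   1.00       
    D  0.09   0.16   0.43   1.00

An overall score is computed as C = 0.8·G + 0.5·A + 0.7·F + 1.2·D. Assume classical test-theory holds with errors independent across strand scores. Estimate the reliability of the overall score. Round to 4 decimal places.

0.8340

Var(C) = 0.8²·5.7² + 0.5²·7.3² + 0.7²·3² + 1.2²·7.4² + 2·[0.4·5.7·7.3·0.62 + 0.56·5.7·3·0.50 + 0.96·5.7·7.4·0.09 + 0.35·7.3·3·0.41 + 0.6·7.3·7.4·0.16 + 0.84·3·7.4·0.43] = 117.38 + 70.1977 = 187.578.
Because errors are independent across components, Cov(Tᵢ,Tⱼ) = Cov(Xᵢ,Xⱼ); the off-diagonal part of the true-score variance is the same as above.
True-score variance = [0.8²·5.7²·0.77 + 0.5²·7.3²·0.64 + 0.7²·3²·0.58 + 1.2²·7.4²·0.75] + 70.1977 = 86.2361 + 70.1977 = 156.434.
Reliability = 156.434 / 187.578 = 0.8340.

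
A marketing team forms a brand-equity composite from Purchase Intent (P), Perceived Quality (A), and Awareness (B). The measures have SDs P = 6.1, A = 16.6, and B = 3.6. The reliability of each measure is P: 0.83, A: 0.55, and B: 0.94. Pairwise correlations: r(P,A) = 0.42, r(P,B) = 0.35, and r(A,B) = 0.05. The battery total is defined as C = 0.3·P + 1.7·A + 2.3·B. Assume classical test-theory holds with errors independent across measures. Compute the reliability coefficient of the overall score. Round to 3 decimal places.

Var(C) = 0.3²·6.1² + 1.7²·16.6² + 2.3²·3.6² + 2·[0.51·6.1·16.6·0.42 + 0.69·6.1·3.6·0.35 + 3.91·16.6·3.6·0.05] = 868.276 + 77.3526 = 945.628.
With uncorrelated errors the cross-covariances are all true-score covariance, so they carry over unchanged; only the diagonal terms shrink to ρᵢσᵢ².
True-score variance = [0.3²·6.1²·0.83 + 1.7²·16.6²·0.55 + 2.3²·3.6²·0.94] + 77.3526 = 505.227 + 77.3526 = 582.58.
Reliability = 582.58 / 945.628 = 0.616.

0.616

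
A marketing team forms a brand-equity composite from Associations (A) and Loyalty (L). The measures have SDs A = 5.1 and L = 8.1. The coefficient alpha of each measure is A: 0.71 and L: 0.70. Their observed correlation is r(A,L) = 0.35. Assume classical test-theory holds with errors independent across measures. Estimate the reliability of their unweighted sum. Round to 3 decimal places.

Var(A+L) = 5.1² + 8.1² + 2·[5.1·8.1·0.35] = 91.62 + 28.917 = 120.537.
Because errors are independent across components, Cov(Tᵢ,Tⱼ) = Cov(Xᵢ,Xⱼ); the off-diagonal part of the true-score variance is the same as above.
True-score variance = [5.1²·0.71 + 8.1²·0.70] + 28.917 = 64.3941 + 28.917 = 93.3111.
Reliability = 93.3111 / 120.537 = 0.774.

0.774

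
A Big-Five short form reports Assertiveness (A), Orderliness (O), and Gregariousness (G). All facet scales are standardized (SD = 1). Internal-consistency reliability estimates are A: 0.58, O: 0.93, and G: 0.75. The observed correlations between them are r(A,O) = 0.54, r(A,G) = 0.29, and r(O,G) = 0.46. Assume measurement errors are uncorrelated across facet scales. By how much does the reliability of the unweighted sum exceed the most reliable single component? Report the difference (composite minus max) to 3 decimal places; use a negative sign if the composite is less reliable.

Var(sum) = 3 + 2.58 = 5.58; true-score variance = 2.26 + 2.58 = 4.84; composite reliability = 0.8674.
Max component reliability = 0.9300.
Difference = 0.8674 − 0.9300 = -0.063.

-0.063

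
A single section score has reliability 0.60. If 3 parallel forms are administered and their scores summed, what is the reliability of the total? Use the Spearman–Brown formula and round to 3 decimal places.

0.818

ρ_k = kρ / (1 + (k−1)ρ) = 3·0.60 / (1 + 2·0.60) = 1.800 / 2.200 = 0.818.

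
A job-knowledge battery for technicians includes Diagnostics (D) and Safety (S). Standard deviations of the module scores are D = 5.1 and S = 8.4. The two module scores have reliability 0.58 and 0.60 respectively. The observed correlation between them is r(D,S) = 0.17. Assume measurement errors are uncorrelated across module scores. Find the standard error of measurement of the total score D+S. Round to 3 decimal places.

Var(total) = 96.57 + 14.5656 = 111.136.
True-score variance = 57.4218 + 14.5656 = 71.9874, so reliability = 0.6477.
Error variance = 111.136 − 71.9874 = 39.1482; SEM = √39.1482 = 6.257.

6.257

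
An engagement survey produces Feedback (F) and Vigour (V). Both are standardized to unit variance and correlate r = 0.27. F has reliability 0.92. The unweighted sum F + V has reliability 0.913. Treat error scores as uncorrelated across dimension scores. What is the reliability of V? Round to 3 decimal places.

Var(F+V) = 2 + 2·0.27 = 2.540.
True-score variance = ρ_F + ρ_V + 2·0.27, so 0.913 = (0.92 + ρ_V + 0.54) / 2.540.
ρ_V = 0.913·2.540 − 0.92 − 0.54 = 0.859.

0.859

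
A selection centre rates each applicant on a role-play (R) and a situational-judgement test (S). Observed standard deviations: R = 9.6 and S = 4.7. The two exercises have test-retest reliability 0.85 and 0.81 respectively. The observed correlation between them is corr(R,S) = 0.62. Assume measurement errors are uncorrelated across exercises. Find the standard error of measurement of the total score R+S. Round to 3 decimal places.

Var(total) = 114.25 + 55.9488 = 170.199.
True-score variance = 96.2289 + 55.9488 = 152.178, so reliability = 0.8941.
Error variance = 170.199 − 152.178 = 18.0211; SEM = √18.0211 = 4.245.

4.245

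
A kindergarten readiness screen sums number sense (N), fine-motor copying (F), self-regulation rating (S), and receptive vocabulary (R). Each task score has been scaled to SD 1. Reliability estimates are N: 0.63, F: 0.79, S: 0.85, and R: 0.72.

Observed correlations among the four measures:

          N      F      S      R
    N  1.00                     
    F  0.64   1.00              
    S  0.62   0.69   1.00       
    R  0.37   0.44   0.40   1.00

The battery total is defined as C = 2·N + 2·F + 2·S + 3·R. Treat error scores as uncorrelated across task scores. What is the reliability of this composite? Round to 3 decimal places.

Var(C) = 2² + 2² + 2² + 3² + 2·[4·0.64 + 4·0.62 + 6·0.37 + 4·0.69 + 6·0.44 + 6·0.40] = 21 + 30.12 = 51.12.
Because errors are independent across components, Cov(Tᵢ,Tⱼ) = Cov(Xᵢ,Xⱼ); the off-diagonal part of the true-score variance is the same as above.
True-score variance = [2²·0.63 + 2²·0.79 + 2²·0.85 + 3²·0.72] + 30.12 = 15.56 + 30.12 = 45.68.
Reliability = 45.68 / 51.12 = 0.894.

0.894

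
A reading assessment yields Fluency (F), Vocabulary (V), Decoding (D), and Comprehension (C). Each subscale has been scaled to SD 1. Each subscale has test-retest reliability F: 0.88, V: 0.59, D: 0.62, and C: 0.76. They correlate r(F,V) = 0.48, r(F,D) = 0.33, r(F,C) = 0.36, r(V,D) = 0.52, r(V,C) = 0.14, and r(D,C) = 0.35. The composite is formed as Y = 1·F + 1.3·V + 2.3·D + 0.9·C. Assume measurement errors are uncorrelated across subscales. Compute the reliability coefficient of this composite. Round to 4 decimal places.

Var(Y) = 1 + 1.3² + 2.3² + 0.9² + 2·[1.3·0.48 + 2.3·0.33 + 0.9·0.36 + 2.99·0.52 + 1.17·0.14 + 2.07·0.35] = 8.79 + 8.3002 = 17.0902.
Under uncorrelated errors the observed covariances equal the true-score covariances, so only the own-variance terms attenuate.
True-score variance = [0.88 + 1.3²·0.59 + 2.3²·0.62 + 0.9²·0.76] + 8.3002 = 5.7725 + 8.3002 = 14.0727.
Reliability = 14.0727 / 17.0902 = 0.8234.

0.8234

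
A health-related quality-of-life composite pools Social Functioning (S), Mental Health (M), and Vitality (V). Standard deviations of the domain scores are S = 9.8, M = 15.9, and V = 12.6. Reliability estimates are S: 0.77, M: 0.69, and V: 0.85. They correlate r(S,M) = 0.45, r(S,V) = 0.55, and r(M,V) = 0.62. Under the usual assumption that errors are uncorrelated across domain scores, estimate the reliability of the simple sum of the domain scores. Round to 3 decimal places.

0.880

Var(S+M+V) = 9.8² + 15.9² + 12.6² + 2·[9.8·15.9·0.45 + 9.8·12.6·0.55 + 15.9·12.6·0.62] = 507.61 + 524.488 = 1032.1.
Under uncorrelated errors the observed covariances equal the true-score covariances, so only the own-variance terms attenuate.
True-score variance = [9.8²·0.77 + 15.9²·0.69 + 12.6²·0.85] + 524.488 = 383.336 + 524.488 = 907.823.
Reliability = 907.823 / 1032.1 = 0.880.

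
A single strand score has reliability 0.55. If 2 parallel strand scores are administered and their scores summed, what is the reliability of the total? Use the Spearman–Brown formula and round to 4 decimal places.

0.7097

ρ_k = kρ / (1 + (k−1)ρ) = 2·0.55 / (1 + 1·0.55) = 1.100 / 1.550 = 0.7097.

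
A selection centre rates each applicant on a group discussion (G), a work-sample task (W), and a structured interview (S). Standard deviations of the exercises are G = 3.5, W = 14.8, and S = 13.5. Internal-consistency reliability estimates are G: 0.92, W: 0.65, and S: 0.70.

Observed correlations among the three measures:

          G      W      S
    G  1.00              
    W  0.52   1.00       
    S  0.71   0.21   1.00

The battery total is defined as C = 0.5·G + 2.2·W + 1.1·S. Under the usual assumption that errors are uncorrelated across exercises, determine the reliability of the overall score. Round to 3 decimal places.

0.724

Var(C) = 0.5²·3.5² + 2.2²·14.8² + 1.1²·13.5² + 2·[1.1·3.5·14.8·0.52 + 0.55·3.5·13.5·0.71 + 2.42·14.8·13.5·0.21] = 1283.74 + 299.238 = 1582.98.
With uncorrelated errors the cross-covariances are all true-score covariance, so they carry over unchanged; only the diagonal terms shrink to ρᵢσᵢ².
True-score variance = [0.5²·3.5²·0.92 + 2.2²·14.8²·0.65 + 1.1²·13.5²·0.70] + 299.238 = 846.283 + 299.238 = 1145.52.
Reliability = 1145.52 / 1582.98 = 0.724.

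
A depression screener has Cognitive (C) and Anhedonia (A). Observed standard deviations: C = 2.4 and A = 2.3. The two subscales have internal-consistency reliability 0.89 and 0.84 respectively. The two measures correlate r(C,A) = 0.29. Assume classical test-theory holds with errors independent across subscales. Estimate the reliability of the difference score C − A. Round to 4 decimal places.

0.8114

Var(C−A) = 2.4² + 2.3² − 2·2.4·2.3·0.29 = 11.05 − 3.2016 = 7.8484.
With uncorrelated errors the cross-covariances are all true-score covariance, so they carry over unchanged; only the diagonal terms shrink to ρᵢσᵢ².
True-score variance = [2.4²·0.89 + 2.3²·0.84] − 3.2016 = 9.57 − 3.2016 = 6.3684.
Reliability = 6.3684 / 7.8484 = 0.8114.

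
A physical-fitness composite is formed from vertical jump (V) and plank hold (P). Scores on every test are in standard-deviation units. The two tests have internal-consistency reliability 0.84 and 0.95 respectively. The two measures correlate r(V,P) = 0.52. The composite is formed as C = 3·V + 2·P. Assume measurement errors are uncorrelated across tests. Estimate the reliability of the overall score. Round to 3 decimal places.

0.915

Var(C) = 3² + 2² + 2·[6·0.52] = 13 + 6.24 = 19.24.
Because errors are independent across components, Cov(Tᵢ,Tⱼ) = Cov(Xᵢ,Xⱼ); the off-diagonal part of the true-score variance is the same as above.
True-score variance = [3²·0.84 + 2²·0.95] + 6.24 = 11.36 + 6.24 = 17.6.
Reliability = 17.6 / 19.24 = 0.915.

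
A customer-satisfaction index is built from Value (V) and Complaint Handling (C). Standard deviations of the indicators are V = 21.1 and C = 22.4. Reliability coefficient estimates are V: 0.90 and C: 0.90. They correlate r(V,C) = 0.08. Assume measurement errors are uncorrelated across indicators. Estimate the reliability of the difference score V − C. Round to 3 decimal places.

0.891

Var(V−C) = 21.1² + 22.4² − 2·21.1·22.4·0.08 = 946.97 − 75.6224 = 871.348.
Under uncorrelated errors the observed covariances equal the true-score covariances, so only the own-variance terms attenuate.
True-score variance = [21.1²·0.90 + 22.4²·0.90] − 75.6224 = 852.273 − 75.6224 = 776.651.
Reliability = 776.651 / 871.348 = 0.891.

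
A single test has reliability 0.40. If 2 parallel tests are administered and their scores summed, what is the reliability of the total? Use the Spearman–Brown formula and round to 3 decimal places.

0.571

ρ_k = kρ / (1 + (k−1)ρ) = 2·0.40 / (1 + 1·0.40) = 0.800 / 1.400 = 0.571.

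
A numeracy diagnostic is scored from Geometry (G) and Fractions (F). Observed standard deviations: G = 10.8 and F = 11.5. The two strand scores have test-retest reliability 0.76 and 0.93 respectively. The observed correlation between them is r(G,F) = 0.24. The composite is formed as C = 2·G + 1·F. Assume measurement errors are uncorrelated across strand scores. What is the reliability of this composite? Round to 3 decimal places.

0.831

Var(C) = 2²·10.8² + 11.5² + 2·[2·10.8·11.5·0.24] = 598.81 + 119.232 = 718.042.
Because errors are independent across components, Cov(Tᵢ,Tⱼ) = Cov(Xᵢ,Xⱼ); the off-diagonal part of the true-score variance is the same as above.
True-score variance = [2²·10.8²·0.76 + 11.5²·0.93] + 119.232 = 477.578 + 119.232 = 596.81.
Reliability = 596.81 / 718.042 = 0.831.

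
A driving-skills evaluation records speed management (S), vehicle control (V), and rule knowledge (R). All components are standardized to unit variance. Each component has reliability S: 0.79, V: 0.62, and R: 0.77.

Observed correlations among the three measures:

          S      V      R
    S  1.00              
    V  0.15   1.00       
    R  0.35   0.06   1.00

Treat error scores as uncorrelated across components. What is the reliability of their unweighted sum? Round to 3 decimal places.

0.801

Var(S+V+R) = 3 + 2·[0.15 + 0.35 + 0.06] = 3 + 1.12 = 4.12.
Because errors are independent across components, Cov(Tᵢ,Tⱼ) = Cov(Xᵢ,Xⱼ); the off-diagonal part of the true-score variance is the same as above.
True-score variance = [0.79 + 0.62 + 0.77] + 1.12 = 2.18 + 1.12 = 3.3.
Reliability = 3.3 / 4.12 = 0.801.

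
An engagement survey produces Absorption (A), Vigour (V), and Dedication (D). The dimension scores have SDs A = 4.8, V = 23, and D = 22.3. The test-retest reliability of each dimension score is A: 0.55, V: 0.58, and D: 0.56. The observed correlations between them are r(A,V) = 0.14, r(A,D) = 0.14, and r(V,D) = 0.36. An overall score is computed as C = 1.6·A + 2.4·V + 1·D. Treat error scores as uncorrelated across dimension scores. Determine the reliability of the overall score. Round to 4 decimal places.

Var(C) = 1.6²·4.8² + 2.4²·23² + 22.3² + 2·[3.84·4.8·23·0.14 + 1.6·4.8·22.3·0.14 + 2.4·23·22.3·0.36] = 3603.31 + 1052.95 = 4656.26.
Because errors are independent across components, Cov(Tᵢ,Tⱼ) = Cov(Xᵢ,Xⱼ); the off-diagonal part of the true-score variance is the same as above.
True-score variance = [1.6²·4.8²·0.55 + 2.4²·23²·0.58 + 22.3²·0.56] + 1052.95 = 2078.21 + 1052.95 = 3131.15.
Reliability = 3131.15 / 4656.26 = 0.6725.

0.6725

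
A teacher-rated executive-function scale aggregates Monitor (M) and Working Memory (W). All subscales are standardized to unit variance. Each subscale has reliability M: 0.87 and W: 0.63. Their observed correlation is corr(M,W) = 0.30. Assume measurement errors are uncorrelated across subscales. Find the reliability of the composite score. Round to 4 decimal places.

Var(M+W) = 2 + 2·[0.30] = 2 + 0.6 = 2.6.
With uncorrelated errors the cross-covariances are all true-score covariance, so they carry over unchanged; only the diagonal terms shrink to ρᵢσᵢ².
True-score variance = [0.87 + 0.63] + 0.6 = 1.5 + 0.6 = 2.1.
Reliability = 2.1 / 2.6 = 0.8077.

0.8077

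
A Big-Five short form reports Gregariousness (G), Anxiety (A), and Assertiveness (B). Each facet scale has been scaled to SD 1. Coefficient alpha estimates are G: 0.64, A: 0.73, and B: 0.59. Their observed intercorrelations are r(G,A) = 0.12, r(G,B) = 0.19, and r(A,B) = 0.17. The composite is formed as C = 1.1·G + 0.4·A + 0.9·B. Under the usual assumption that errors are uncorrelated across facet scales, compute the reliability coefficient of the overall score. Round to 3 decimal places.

Var(C) = 1.1² + 0.4² + 0.9² + 2·[0.44·0.12 + 0.99·0.19 + 0.36·0.17] = 2.18 + 0.6042 = 2.7842.
Under uncorrelated errors the observed covariances equal the true-score covariances, so only the own-variance terms attenuate.
True-score variance = [1.1²·0.64 + 0.4²·0.73 + 0.9²·0.59] + 0.6042 = 1.3691 + 0.6042 = 1.9733.
Reliability = 1.9733 / 2.7842 = 0.709.

0.709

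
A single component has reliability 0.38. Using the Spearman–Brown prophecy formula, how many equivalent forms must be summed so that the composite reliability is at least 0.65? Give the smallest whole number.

4

k ≥ ρ*(1−ρ₁)/(ρ₁(1−ρ*)) = 0.65·0.62 / (0.38·0.35) = 3.030.
Smallest integer k = 4.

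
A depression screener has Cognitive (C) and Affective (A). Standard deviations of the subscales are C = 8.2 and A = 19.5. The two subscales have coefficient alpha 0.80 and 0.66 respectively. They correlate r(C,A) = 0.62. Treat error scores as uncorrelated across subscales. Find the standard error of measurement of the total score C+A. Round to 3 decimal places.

Var(total) = 447.49 + 198.276 = 645.766.
True-score variance = 304.757 + 198.276 = 503.033, so reliability = 0.7790.
Error variance = 645.766 − 503.033 = 142.733; SEM = √142.733 = 11.947.

11.947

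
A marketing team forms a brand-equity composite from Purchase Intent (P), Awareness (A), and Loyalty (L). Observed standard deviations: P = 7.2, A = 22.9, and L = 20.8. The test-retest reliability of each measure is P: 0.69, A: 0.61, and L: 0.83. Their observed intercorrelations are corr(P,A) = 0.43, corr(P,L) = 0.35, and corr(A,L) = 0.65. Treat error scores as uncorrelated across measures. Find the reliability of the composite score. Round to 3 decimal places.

0.843

Var(P+A+L) = 7.2² + 22.9² + 20.8² + 2·[7.2·22.9·0.43 + 7.2·20.8·0.35 + 22.9·20.8·0.65] = 1008.89 + 865.845 = 1874.73.
With uncorrelated errors the cross-covariances are all true-score covariance, so they carry over unchanged; only the diagonal terms shrink to ρᵢσᵢ².
True-score variance = [7.2²·0.69 + 22.9²·0.61 + 20.8²·0.83] + 865.845 = 714.751 + 865.845 = 1580.6.
Reliability = 1580.6 / 1874.73 = 0.843.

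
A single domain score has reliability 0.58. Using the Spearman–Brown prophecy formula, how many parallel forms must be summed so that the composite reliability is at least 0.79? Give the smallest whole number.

3

k ≥ ρ*(1−ρ₁)/(ρ₁(1−ρ*)) = 0.79·0.42 / (0.58·0.21) = 2.724.
Smallest integer k = 3.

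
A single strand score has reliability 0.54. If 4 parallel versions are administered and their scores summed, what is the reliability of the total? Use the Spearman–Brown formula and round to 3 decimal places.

ρ_k = kρ / (1 + (k−1)ρ) = 4·0.54 / (1 + 3·0.54) = 2.160 / 2.620 = 0.824.

0.824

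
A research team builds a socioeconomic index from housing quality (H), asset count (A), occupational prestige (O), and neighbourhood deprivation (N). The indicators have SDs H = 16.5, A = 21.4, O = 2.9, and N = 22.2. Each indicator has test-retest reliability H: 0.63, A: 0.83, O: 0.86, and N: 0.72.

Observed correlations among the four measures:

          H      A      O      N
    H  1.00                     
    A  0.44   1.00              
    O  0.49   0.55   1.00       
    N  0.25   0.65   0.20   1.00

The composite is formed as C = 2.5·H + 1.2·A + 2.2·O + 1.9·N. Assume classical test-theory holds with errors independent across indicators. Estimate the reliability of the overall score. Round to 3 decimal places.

0.843

Var(C) = 2.5²·16.5² + 1.2²·21.4² + 2.2²·2.9² + 1.9²·22.2² + 2·[3·16.5·21.4·0.44 + 5.5·16.5·2.9·0.49 + 4.75·16.5·22.2·0.25 + 2.64·21.4·2.9·0.55 + 2.28·21.4·22.2·0.65 + 4.18·2.9·22.2·0.20] = 4180.88 + 3756.06 = 7936.94.
Because errors are independent across components, Cov(Tᵢ,Tⱼ) = Cov(Xᵢ,Xⱼ); the off-diagonal part of the true-score variance is the same as above.
True-score variance = [2.5²·16.5²·0.63 + 1.2²·21.4²·0.83 + 2.2²·2.9²·0.86 + 1.9²·22.2²·0.72] + 3756.06 = 2935.33 + 3756.06 = 6691.39.
Reliability = 6691.39 / 7936.94 = 0.843.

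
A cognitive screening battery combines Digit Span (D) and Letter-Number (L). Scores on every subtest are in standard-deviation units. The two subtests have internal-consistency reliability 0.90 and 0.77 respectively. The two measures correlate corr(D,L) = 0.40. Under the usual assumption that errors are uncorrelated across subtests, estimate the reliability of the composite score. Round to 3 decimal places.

0.882

Var(D+L) = 2 + 2·[0.40] = 2 + 0.8 = 2.8.
With uncorrelated errors the cross-covariances are all true-score covariance, so they carry over unchanged; only the diagonal terms shrink to ρᵢσᵢ².
True-score variance = [0.90 + 0.77] + 0.8 = 1.67 + 0.8 = 2.47.
Reliability = 2.47 / 2.8 = 0.882.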